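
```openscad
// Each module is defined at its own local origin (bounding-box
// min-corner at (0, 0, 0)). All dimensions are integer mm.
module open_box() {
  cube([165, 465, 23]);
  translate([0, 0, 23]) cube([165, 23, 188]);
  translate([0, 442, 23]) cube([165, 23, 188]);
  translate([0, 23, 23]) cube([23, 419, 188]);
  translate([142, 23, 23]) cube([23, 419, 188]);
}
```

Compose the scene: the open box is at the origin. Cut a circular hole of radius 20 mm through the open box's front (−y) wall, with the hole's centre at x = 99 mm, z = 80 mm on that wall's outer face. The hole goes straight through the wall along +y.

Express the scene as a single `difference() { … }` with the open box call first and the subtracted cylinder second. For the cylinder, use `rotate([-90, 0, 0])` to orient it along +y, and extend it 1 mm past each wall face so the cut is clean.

difference() {
  open_box();
  translate([99, -1, 80]) rotate([-90, 0, 0]) cylinder(h = 25, r = 20);
}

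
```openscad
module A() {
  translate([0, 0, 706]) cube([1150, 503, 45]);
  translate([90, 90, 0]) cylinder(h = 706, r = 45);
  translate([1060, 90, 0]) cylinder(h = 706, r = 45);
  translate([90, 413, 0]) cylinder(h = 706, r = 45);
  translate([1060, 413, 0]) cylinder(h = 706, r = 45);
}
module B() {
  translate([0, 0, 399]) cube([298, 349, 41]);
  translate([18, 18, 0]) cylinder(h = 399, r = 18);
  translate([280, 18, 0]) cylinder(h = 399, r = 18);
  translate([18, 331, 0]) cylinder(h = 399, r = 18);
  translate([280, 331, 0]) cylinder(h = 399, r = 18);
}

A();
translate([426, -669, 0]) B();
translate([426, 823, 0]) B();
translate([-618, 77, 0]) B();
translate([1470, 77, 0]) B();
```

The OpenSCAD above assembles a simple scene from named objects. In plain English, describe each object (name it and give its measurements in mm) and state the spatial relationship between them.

A is a table with a 1150×503 mm rectangular top, 45 mm thick, top surface at z = 751 mm, supported by four round legs of 90 mm diameter, each leg's bounding box inset 45 mm from the nearest pair of top edges, running from the floor.

B is a four-legged stool. The seat is a 298×349×41 mm slab whose top surface is at z = 440 mm; four round legs, each 36 mm in diameter, run from the floor (z = 0) to the underside of the seat, each leg's axis is inset half a diameter from the nearest pair of seat edges (so the leg's bounding box is flush with the corner).

Four stools sit around the table at the −y, +y, −x, +x sides.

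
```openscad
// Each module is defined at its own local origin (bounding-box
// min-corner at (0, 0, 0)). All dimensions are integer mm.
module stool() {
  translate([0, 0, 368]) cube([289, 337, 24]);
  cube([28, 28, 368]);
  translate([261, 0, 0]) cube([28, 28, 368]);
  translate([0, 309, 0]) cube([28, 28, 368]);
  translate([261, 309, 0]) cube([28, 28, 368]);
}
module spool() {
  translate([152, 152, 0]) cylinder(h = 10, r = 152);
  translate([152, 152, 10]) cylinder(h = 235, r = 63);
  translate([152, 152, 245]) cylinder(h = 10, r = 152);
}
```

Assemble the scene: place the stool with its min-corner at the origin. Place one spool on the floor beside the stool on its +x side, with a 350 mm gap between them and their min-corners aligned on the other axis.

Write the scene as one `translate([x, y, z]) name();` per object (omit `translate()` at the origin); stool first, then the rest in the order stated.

stool();
translate([639, 0, 0]) spool();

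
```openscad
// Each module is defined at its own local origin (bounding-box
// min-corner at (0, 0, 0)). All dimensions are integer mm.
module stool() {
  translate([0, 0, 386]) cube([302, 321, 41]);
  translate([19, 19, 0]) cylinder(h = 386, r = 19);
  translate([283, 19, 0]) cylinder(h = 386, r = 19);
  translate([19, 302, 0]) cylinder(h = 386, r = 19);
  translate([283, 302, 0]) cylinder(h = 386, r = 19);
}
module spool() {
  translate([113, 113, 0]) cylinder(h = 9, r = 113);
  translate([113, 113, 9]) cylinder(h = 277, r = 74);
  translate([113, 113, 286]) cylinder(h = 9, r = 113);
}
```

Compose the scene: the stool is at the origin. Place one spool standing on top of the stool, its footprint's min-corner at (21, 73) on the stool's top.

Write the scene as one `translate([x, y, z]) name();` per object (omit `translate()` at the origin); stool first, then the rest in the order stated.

stool();
translate([21, 73, 427]) spool();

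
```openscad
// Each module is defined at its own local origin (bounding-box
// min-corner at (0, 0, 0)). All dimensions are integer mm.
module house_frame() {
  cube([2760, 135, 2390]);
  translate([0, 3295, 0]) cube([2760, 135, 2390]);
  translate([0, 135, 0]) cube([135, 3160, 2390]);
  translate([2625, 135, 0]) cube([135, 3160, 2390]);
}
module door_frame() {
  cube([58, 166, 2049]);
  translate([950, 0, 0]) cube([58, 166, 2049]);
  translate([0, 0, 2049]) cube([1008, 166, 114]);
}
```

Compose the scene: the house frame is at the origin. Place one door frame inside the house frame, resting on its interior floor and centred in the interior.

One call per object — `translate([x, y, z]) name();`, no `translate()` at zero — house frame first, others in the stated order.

house_frame();
translate([876, 1632, 0]) door_frame();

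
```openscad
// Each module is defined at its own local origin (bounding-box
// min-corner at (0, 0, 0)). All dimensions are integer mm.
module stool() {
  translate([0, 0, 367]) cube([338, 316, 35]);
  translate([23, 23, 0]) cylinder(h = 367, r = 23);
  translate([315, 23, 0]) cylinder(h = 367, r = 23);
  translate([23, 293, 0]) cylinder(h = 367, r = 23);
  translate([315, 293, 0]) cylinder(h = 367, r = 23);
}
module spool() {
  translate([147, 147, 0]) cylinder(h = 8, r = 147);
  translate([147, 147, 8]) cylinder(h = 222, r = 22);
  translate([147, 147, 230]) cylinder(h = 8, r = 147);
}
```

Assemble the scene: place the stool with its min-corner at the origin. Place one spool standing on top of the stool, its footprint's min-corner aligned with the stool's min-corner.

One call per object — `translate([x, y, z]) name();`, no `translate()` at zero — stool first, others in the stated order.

stool();
translate([0, 0, 402]) spool();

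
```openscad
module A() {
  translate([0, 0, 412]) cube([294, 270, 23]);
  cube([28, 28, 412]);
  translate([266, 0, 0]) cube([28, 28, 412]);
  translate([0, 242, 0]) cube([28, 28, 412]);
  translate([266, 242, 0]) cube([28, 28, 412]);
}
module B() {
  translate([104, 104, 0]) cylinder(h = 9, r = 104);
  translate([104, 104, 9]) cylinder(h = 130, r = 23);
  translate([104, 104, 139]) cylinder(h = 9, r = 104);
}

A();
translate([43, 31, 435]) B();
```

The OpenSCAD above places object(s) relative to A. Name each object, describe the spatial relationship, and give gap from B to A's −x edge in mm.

A is a stool. B is a spool. The spool is on top of the stool, centred. The gap from the spool to the stool's −x edge is 43 mm.

The spool's min-x is at 43; the stool's min-x is 0; gap = 43 mm.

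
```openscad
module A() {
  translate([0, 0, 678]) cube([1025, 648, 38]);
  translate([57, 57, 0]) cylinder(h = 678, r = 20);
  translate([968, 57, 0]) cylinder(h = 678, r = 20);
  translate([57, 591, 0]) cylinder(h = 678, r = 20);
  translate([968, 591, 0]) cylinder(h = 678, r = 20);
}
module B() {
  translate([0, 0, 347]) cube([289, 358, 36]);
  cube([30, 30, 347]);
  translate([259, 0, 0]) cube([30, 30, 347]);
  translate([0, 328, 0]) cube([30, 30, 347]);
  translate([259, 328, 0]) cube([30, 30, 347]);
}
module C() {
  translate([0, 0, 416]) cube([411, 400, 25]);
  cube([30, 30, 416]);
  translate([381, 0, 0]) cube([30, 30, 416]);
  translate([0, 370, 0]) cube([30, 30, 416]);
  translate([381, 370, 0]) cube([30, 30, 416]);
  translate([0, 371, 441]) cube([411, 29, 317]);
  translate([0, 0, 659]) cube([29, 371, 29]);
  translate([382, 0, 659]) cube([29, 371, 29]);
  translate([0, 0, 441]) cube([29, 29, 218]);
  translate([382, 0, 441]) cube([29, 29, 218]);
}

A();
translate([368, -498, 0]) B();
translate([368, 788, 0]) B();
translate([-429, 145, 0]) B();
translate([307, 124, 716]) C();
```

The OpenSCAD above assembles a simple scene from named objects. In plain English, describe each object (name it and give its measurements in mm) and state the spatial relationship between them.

A is a rectangular dining table. The top is 1025×648×38 mm with its upper surface at z = 716 mm. It stands on four round legs of 40 mm diameter, each leg's bounding box inset 37 mm from the nearest pair of top edges, running from the floor to the underside of the top.

B is a simple wooden stool: a rectangular seat 289 mm (x) by 358 mm (y), 36 mm thick, top face at z = 383 mm, on four square legs, each 30×30 mm in cross-section. The legs rest on z = 0, each flush with a corner of the seat.

C is a chair: 411×400 mm seat, 25 mm thick, top at z = 441 mm, on four 30 mm square corner legs flush with the seat edges. A 29 mm thick backrest slab spans the full seat width, extending 317 mm above the seat top, its back face flush with the seat's +y edge. Two armrests of 29×29 mm section run along each side from the seat's front edge to the front of the backrest, top faces 247 mm above the seat top and outer faces flush with the seat's x-edges; a 29×29 mm post under the front of each armrest stands on the seat at the front corner.

Three stools sit around the table at the −y, +y, −x sides. The chair is on top of the table, centred.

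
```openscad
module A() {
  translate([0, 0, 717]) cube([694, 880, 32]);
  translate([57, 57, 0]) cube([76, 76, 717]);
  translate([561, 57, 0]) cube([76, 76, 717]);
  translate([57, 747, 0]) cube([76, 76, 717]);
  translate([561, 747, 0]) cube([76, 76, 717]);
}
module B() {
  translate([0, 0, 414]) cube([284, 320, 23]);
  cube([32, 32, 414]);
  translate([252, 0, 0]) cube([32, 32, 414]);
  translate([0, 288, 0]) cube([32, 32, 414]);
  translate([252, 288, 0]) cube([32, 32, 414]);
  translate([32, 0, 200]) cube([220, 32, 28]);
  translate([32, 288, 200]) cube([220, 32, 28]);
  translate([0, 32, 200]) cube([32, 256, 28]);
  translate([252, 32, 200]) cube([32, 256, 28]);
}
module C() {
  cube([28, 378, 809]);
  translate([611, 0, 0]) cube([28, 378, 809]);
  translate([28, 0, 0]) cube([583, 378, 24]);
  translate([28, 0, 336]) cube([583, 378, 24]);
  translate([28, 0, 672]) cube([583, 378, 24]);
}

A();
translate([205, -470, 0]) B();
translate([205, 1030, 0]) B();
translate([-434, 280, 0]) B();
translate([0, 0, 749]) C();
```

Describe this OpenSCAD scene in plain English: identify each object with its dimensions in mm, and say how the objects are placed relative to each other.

A is a table with a 694×880 mm rectangular top, 32 mm thick, top surface at z = 749 mm, supported by four 76×76 mm square legs, each inset 57 mm from the nearest pair of top edges, running from the floor.

B is a simple wooden stool: a rectangular seat 284 mm (x) by 320 mm (y), 23 mm thick, top face at z = 437 mm, on four square legs, each 32×32 mm in cross-section. The legs rest on z = 0, each flush with a corner of the seat. Four stretchers, 32 mm wide and 28 mm tall, connect adjacent legs with their undersides at z = 200 mm, each running between the inner faces of the legs it joins and aligned with the legs' outer faces on the other axis.

C is an open bookshelf. Two side panels, each 28 mm thick, 378 mm deep and 809 mm tall, stand 639 mm apart (outside-to-outside). Between them sit 3 shelves, each 24 mm thick and 378 mm deep, spanning the full gap between the sides. The bottom shelf rests on the floor (its underside at z = 0) and the clear gap between one shelf's top and the next shelf's underside is 312 mm.

Three stools sit around the table at the −y, +y, −x sides. The bookshelf is on top of the table.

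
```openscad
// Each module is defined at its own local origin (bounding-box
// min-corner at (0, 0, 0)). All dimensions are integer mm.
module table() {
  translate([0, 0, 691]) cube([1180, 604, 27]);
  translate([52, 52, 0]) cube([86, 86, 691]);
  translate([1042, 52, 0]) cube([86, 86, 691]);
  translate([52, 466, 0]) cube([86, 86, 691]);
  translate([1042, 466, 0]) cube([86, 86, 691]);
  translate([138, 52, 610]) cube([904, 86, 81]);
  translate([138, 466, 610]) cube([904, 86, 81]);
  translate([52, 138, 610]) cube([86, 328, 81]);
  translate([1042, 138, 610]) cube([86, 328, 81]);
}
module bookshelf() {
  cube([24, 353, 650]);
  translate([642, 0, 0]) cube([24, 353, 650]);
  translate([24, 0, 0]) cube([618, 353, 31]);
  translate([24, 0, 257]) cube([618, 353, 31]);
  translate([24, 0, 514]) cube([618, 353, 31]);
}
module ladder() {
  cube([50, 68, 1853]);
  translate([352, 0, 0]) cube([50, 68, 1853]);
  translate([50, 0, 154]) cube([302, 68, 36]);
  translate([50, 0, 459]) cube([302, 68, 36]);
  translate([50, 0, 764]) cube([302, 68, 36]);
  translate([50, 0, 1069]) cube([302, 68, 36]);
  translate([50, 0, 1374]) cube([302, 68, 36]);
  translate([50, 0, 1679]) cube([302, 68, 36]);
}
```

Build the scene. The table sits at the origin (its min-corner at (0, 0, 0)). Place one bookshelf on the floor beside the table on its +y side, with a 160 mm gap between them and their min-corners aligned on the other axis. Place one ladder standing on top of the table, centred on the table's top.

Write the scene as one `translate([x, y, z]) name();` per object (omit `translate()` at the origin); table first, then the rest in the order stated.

table();
translate([0, 764, 0]) bookshelf();
translate([389, 268, 718]) ladder();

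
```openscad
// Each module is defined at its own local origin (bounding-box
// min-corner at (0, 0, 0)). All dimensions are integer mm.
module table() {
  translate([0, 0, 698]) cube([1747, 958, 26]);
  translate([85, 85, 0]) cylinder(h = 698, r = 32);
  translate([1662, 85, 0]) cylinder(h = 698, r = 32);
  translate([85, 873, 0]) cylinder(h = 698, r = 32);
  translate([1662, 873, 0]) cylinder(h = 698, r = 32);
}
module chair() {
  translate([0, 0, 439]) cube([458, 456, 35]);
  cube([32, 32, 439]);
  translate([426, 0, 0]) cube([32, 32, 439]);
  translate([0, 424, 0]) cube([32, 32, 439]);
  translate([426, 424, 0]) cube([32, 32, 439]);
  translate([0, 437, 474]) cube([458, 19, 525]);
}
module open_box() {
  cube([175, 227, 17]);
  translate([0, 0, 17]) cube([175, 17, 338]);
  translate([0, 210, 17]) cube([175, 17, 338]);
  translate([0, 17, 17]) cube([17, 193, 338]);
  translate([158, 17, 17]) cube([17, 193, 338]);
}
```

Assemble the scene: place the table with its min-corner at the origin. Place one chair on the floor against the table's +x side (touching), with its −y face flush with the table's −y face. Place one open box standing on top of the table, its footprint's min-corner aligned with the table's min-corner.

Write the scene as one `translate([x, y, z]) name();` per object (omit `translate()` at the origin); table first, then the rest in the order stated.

table();
translate([1747, 0, 0]) chair();
translate([0, 0, 724]) open_box();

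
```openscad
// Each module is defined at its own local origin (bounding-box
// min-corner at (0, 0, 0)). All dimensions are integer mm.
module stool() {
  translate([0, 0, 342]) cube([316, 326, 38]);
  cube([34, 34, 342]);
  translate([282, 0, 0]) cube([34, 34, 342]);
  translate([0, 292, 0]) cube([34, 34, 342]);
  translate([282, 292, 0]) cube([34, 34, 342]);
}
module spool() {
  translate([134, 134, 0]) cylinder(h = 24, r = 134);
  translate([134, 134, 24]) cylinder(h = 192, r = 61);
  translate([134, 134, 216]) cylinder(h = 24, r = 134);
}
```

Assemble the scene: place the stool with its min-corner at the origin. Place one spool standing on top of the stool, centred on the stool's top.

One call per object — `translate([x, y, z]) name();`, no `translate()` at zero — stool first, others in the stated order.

stool();
translate([24, 29, 380]) spool();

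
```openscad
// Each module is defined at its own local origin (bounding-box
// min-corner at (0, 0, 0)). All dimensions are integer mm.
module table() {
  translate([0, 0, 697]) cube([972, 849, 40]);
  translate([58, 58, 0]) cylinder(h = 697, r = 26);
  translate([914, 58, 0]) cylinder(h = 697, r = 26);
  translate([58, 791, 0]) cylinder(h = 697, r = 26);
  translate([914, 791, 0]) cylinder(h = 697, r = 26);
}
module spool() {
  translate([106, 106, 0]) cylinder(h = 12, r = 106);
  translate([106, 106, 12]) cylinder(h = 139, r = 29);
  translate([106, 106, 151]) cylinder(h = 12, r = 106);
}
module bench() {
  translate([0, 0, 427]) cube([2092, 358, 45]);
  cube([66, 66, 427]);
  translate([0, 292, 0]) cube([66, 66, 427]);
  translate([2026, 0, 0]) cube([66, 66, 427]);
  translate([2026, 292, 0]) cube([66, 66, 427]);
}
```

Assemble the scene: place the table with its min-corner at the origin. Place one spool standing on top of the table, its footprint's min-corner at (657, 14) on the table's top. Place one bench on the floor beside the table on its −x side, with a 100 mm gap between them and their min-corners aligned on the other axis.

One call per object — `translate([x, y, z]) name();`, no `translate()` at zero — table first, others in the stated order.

table();
translate([657, 14, 737]) spool();
translate([-2192, 0, 0]) bench();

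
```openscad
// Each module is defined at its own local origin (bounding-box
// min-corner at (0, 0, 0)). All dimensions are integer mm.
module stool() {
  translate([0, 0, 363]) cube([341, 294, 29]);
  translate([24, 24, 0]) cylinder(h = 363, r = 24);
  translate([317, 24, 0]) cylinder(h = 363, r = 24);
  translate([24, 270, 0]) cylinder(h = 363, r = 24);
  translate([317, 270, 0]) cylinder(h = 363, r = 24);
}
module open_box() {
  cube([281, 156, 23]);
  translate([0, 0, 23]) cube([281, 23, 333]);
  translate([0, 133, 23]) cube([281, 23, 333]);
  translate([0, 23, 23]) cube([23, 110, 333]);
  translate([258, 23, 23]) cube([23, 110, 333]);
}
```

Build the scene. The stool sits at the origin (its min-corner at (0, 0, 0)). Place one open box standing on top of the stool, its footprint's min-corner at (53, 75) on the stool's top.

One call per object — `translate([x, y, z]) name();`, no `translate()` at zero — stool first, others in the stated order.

stool();
translate([53, 75, 392]) open_box();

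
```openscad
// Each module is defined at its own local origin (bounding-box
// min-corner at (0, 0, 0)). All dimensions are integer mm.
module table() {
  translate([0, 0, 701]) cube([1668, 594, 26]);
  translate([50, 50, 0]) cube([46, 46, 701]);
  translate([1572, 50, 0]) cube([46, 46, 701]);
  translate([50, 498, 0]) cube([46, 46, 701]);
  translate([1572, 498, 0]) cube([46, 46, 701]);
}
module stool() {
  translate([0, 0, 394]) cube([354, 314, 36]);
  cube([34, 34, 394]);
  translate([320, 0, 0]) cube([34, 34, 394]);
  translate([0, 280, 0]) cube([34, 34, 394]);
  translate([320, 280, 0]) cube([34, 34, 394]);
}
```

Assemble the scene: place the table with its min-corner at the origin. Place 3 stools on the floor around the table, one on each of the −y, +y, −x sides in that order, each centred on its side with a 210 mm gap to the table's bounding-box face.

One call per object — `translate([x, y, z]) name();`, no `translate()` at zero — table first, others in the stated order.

table();
translate([657, -524, 0]) stool();
translate([657, 804, 0]) stool();
translate([-564, 140, 0]) stool();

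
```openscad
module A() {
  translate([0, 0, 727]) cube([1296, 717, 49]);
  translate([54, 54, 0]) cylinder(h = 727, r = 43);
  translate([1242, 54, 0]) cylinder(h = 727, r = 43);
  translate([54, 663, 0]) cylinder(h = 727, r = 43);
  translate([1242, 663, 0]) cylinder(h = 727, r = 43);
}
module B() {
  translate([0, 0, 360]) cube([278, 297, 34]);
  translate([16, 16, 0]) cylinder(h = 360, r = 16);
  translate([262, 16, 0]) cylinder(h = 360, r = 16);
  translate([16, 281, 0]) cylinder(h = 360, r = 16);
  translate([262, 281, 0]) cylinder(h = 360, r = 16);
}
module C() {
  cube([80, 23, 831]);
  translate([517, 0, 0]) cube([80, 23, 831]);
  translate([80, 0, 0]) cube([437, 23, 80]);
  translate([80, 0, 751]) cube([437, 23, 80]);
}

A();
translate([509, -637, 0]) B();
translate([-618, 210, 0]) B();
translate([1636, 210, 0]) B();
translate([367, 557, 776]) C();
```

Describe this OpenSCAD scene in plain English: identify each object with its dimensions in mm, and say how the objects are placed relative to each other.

A is a table: top 1296 mm (x) × 717 mm (y), 49 mm thick, upper face at z = 776 mm, on four round legs of 86 mm diameter, each leg's bounding box inset 11 mm from the nearest pair of top edges, running from z = 0 to the bottom of the top.

B is a four-legged stool. The seat is a 278×297×34 mm slab whose top surface is at z = 394 mm; four round legs, each 32 mm in diameter, run from the floor (z = 0) to the underside of the seat, each leg's axis is inset half a diameter from the nearest pair of seat edges (so the leg's bounding box is flush with the corner).

C is a rectangular picture frame lying in the x–z plane (depth along y). The opening is 437 mm wide (x) by 671 mm tall (z), surrounded by a border 80 mm wide on all four sides. The frame is 23 mm deep and is made of two full-height vertical stiles with two horizontal rails fitted between them.

Three stools sit around the table at the −y, −x, +x sides. The picture frame is on top of the table.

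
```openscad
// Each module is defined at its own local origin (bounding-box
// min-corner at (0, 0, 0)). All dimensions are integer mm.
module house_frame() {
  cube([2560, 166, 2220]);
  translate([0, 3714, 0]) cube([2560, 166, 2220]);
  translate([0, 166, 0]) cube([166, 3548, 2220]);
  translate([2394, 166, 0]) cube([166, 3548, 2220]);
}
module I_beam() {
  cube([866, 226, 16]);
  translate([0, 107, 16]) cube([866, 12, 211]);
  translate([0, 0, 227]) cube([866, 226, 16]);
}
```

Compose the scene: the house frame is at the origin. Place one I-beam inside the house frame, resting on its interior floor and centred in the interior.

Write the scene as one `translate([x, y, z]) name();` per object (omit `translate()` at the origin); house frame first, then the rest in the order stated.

house_frame();
translate([847, 1827, 0]) I_beam();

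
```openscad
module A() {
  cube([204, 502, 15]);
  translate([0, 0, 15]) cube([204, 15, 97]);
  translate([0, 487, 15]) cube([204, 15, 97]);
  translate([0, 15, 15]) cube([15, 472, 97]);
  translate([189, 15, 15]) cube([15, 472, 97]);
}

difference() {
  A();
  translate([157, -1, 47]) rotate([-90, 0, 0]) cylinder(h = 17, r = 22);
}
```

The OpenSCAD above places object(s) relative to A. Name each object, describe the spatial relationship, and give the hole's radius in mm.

A is an open box. The open box has a circular hole through its front wall. The hole's radius is 22 mm.

The subtracted cylinder has r = 22 mm.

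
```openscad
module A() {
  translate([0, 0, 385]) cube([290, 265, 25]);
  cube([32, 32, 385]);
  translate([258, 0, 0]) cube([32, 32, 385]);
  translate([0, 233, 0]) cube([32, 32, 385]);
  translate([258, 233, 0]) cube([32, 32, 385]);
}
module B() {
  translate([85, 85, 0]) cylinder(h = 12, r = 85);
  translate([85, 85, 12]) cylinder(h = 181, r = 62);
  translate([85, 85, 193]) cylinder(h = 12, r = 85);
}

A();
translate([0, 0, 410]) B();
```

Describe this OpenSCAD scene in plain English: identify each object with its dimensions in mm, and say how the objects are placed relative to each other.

A is a simple wooden stool: a rectangular seat 290 mm (x) by 265 mm (y), 25 mm thick, top face at z = 410 mm, on four square legs, each 32×32 mm in cross-section. The legs rest on z = 0, each flush with a corner of the seat.

B is a spool: two coaxial disc flanges of radius 85 mm and thickness 12 mm, joined by a core cylinder of radius 62 mm and height 181 mm. The lower flange rests on z = 0 and the three cylinders share a vertical axis.

The spool is on top of the stool.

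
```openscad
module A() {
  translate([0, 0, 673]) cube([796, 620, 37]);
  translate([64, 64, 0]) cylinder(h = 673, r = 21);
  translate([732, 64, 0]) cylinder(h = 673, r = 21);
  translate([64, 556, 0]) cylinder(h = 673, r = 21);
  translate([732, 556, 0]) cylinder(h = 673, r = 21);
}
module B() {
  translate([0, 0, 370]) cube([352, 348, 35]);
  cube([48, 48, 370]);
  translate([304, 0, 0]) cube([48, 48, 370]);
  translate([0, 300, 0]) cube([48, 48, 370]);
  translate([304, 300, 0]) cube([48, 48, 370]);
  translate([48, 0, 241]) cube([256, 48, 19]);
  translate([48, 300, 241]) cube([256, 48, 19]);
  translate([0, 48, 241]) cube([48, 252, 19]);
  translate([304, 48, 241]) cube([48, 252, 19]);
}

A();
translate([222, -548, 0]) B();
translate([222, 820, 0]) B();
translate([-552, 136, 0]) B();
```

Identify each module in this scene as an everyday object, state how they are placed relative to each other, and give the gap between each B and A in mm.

Each stool's nearest face is 200 mm from the table's bounding box.

A is a table. B is a stool. Three stools sit around the table at the −y, +y, −x sides. The gap between each stool and the table is 200 mm.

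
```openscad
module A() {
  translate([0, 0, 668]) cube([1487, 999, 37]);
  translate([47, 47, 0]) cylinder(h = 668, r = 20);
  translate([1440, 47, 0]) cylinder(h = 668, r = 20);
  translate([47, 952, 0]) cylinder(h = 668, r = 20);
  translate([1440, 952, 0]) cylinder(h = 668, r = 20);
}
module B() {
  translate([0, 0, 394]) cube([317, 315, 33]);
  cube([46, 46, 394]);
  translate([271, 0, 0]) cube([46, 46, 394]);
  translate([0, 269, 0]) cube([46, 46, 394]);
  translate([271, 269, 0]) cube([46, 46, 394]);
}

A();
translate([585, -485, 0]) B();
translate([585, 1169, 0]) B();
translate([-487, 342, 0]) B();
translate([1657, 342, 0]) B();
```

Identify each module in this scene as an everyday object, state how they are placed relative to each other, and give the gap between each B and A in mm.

Each stool's nearest face is 170 mm from the table's bounding box.

A is a table. B is a stool. Four stools sit around the table at the −y, +y, −x, +x sides. The gap between each stool and the table is 170 mm.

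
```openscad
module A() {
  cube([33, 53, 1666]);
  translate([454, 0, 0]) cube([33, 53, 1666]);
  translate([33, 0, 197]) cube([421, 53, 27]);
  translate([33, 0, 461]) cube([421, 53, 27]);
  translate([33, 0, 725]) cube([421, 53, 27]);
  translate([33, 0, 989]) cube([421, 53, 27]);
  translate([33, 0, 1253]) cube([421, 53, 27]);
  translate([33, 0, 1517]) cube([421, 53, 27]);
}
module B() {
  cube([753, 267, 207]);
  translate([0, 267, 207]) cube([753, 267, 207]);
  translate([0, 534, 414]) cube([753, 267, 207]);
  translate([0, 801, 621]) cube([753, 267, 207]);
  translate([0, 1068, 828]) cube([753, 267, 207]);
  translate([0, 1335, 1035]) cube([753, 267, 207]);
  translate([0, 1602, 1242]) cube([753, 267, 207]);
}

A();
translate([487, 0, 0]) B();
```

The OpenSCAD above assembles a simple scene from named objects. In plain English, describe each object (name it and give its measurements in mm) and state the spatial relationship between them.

A is a wooden ladder with two side rails of 33×53 mm section and 1666 mm height, set 487 mm apart overall. Between them run 6 rectangular rungs (53 mm deep, 27 mm thick), front faces flush with the rails' −y face. The bottom of the first rung is 197 mm above the floor and each subsequent rung is 264 mm higher than the one below.

B is a straight staircase of 7 solid steps. Each step is 753 mm wide (x), 267 mm deep (y, the going) and 207 mm tall (the rise). The first step rests on the floor; each subsequent step sits one going further in +y and one rise higher in +z, directly behind and above the previous step with no overlap.

The staircase is against the ladder's +x side, with their −y faces flush.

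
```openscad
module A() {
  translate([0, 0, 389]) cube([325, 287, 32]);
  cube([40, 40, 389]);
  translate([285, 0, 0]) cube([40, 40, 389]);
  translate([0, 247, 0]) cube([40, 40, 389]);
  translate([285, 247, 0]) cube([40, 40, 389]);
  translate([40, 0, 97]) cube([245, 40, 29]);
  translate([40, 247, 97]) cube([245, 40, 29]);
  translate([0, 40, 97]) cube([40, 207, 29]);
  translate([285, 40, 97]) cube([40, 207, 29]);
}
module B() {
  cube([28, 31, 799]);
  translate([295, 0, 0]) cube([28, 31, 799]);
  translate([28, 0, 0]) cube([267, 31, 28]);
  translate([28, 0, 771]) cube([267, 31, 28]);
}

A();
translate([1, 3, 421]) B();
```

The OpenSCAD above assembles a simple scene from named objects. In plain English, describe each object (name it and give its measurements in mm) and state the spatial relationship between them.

A is a simple wooden stool: a rectangular seat 325 mm (x) by 287 mm (y), 32 mm thick, top face at z = 421 mm, on four square legs, each 40×40 mm in cross-section. The legs rest on z = 0, each flush with a corner of the seat. Four stretchers, 40 mm wide and 29 mm tall, connect adjacent legs with their undersides at z = 97 mm, each running between the inner faces of the legs it joins and aligned with the legs' outer faces on the other axis.

B is a rectangular picture frame lying in the x–z plane (depth along y). The opening is 267 mm wide (x) by 743 mm tall (z), surrounded by a border 28 mm wide on all four sides. The frame is 31 mm deep and is made of two full-height vertical stiles with two horizontal rails fitted between them.

The picture frame is on top of the stool.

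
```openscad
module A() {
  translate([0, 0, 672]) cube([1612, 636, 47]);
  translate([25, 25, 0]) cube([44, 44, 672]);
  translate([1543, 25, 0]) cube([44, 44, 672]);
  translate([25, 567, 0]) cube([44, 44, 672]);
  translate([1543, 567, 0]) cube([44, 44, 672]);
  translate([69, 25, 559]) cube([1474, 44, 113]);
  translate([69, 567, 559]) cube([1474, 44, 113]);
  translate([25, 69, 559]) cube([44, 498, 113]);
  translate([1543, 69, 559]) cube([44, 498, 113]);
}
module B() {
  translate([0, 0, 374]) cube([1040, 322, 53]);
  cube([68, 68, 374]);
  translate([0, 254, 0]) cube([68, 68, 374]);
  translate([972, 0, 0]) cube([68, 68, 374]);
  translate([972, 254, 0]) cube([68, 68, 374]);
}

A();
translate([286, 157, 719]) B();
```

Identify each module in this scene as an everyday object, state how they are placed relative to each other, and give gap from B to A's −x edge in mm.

A is a table. B is a bench. The bench is on top of the table, centred. The gap from the bench to the table's −x edge is 286 mm.

The bench's min-x is at 286; the table's min-x is 0; gap = 286 mm.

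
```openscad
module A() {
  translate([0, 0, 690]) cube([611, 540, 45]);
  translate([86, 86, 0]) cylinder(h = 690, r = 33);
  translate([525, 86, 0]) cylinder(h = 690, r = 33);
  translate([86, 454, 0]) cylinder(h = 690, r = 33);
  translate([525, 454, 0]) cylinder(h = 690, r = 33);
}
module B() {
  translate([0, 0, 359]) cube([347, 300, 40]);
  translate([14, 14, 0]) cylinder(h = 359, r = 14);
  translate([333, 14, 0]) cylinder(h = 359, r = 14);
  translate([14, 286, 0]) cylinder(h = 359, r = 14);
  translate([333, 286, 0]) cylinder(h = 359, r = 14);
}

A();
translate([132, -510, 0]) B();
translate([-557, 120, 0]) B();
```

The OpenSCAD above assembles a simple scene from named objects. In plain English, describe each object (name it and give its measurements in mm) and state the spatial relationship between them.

A is a rectangular dining table. The top is 611×540×45 mm with its upper surface at z = 735 mm. It stands on four round legs of 66 mm diameter, each leg's bounding box inset 53 mm from the nearest pair of top edges, running from the floor to the underside of the top.

B is a four-legged stool. The seat is a 347×300×40 mm slab whose top surface is at z = 399 mm; four round legs, each 28 mm in diameter, run from the floor (z = 0) to the underside of the seat, each leg's axis is inset half a diameter from the nearest pair of seat edges (so the leg's bounding box is flush with the corner).

Two stools sit around the table at the −y, −x sides.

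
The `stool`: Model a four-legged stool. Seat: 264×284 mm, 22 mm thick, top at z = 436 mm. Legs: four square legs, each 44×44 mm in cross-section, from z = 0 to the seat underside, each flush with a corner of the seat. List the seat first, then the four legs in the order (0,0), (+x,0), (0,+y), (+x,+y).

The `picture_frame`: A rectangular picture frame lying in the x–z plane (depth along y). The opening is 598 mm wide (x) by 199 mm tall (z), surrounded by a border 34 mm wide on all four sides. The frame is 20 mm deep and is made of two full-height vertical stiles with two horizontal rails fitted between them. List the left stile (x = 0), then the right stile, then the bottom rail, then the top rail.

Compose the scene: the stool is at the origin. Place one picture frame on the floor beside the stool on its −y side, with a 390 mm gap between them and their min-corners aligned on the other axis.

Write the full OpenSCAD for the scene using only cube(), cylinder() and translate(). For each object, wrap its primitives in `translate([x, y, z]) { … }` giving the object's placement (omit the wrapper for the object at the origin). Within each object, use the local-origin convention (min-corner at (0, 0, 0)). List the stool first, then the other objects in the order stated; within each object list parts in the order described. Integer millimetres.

translate([0, 0, 414]) cube([264, 284, 22]);
cube([44, 44, 414]);
translate([220, 0, 0]) cube([44, 44, 414]);
translate([0, 240, 0]) cube([44, 44, 414]);
translate([220, 240, 0]) cube([44, 44, 414]);
translate([0, -410, 0]) {
  cube([34, 20, 267]);
  translate([632, 0, 0]) cube([34, 20, 267]);
  translate([34, 0, 0]) cube([598, 20, 34]);
  translate([34, 0, 233]) cube([598, 20, 34]);
}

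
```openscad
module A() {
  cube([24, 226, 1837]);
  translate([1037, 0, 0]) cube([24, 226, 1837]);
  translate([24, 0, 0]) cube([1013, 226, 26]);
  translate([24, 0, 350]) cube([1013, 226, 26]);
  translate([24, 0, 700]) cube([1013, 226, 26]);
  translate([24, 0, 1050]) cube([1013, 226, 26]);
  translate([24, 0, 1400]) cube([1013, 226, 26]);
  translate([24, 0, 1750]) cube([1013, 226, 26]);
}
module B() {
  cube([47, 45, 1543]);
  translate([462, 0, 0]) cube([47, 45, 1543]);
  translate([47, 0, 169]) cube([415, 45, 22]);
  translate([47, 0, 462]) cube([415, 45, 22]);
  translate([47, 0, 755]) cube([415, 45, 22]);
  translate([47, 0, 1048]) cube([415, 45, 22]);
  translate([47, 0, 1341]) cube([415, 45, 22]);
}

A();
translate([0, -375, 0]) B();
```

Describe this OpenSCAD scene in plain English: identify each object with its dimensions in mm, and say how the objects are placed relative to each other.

A is an open bookshelf. Two side panels, each 24 mm thick, 226 mm deep and 1837 mm tall, stand 1061 mm apart (outside-to-outside). Between them sit 6 shelves, each 26 mm thick and 226 mm deep, spanning the full gap between the sides. The bottom shelf rests on the floor (its underside at z = 0) and the clear gap between one shelf's top and the next shelf's underside is 324 mm.

B is a straight ladder. Two 47×45 mm vertical rails, 1543 mm tall, stand 509 mm apart (outside-to-outside) with their front faces coplanar on the −y side. 5 rungs, each 45 mm deep and 22 mm tall, span between the inner faces of the rails, front faces flush with the rails. The lowest rung's underside is at z = 169 mm and rungs are spaced 293 mm apart (underside to underside).

The ladder is on the floor beside the bookshelf on its −y side.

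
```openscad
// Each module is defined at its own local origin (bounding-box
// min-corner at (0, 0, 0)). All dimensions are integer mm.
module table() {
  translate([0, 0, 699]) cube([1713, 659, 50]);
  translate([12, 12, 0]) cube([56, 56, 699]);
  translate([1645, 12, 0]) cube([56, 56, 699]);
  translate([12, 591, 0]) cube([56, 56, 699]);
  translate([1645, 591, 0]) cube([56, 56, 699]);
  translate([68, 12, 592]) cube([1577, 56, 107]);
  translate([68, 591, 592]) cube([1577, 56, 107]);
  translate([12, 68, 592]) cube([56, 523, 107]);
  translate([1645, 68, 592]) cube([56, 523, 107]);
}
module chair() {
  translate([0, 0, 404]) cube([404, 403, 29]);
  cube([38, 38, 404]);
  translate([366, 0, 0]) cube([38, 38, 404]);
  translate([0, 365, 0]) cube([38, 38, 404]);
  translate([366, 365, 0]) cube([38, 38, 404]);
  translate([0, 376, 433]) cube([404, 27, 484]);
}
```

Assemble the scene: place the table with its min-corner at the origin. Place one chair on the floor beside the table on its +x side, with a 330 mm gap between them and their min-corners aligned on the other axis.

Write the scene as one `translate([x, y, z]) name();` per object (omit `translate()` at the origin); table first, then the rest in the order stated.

table();
translate([2043, 0, 0]) chair();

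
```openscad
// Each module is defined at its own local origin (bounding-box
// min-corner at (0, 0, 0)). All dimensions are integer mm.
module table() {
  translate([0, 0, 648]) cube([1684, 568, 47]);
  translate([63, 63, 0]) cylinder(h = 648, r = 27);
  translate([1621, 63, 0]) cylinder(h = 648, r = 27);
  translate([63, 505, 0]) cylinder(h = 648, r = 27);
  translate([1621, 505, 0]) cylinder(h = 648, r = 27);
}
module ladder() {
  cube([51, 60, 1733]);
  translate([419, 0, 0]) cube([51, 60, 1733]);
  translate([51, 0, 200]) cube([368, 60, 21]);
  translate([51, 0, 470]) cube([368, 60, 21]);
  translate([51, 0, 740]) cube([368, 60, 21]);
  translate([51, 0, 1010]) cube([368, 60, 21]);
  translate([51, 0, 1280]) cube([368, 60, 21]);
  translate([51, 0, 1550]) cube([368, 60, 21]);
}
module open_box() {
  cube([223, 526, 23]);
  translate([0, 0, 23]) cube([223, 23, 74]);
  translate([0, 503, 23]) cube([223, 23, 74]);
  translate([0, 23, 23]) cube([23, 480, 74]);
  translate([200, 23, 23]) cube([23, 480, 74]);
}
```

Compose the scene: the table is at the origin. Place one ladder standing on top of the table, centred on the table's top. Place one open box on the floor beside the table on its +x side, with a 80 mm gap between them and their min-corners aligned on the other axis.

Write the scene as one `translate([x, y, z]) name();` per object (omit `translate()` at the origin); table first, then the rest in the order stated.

table();
translate([607, 254, 695]) ladder();
translate([1764, 0, 0]) open_box();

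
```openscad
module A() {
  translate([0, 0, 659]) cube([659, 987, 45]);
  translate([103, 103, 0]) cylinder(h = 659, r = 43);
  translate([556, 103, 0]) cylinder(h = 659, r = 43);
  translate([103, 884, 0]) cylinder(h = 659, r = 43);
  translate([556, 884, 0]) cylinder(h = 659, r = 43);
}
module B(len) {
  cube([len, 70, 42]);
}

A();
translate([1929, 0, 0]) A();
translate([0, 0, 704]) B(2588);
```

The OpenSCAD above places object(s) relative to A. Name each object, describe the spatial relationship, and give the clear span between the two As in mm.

Second table starts at x = 1929; first ends at x = 659; clear span = 1929 − 659 = 1270 mm.

A is a table. B is a beam. A beam spans the tops of two tables. The clear span between the two tables is 1270 mm.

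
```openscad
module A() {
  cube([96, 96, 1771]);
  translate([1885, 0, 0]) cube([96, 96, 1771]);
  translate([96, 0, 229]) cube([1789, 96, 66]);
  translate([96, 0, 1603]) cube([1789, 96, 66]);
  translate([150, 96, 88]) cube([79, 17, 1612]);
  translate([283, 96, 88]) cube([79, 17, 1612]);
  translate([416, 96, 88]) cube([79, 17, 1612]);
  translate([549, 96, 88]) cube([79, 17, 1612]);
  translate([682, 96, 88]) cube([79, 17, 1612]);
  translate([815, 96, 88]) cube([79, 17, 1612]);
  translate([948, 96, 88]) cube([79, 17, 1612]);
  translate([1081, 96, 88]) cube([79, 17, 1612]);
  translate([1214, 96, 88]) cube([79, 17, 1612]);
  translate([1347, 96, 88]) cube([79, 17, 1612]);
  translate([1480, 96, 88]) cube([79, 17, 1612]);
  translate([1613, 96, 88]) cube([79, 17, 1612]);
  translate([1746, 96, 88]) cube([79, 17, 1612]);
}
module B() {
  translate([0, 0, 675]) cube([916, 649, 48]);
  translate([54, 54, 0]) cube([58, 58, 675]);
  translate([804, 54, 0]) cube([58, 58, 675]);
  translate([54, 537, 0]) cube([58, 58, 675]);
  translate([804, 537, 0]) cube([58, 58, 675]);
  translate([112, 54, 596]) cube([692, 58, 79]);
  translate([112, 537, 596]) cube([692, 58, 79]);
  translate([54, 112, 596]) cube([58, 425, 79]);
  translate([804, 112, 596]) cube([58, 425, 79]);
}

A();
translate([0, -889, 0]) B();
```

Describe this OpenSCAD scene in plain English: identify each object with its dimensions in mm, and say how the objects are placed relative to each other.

A is a fence section. Two 96×96 mm posts, 1771 mm tall, stand on the floor with a clear span of 1789 mm between their inner faces. Two horizontal rails of 96×66 mm section span the gap between the posts with their undersides at z = 229 mm and z = 1603 mm, flush with the posts' −y face. 13 pickets, each 79 mm wide, 17 mm thick and 1612 mm tall, are fixed to the +y face of the rails with their bottoms at z = 88 mm, evenly spaced across the span with equal gaps (rounded down to the nearest mm) at the −x end and between each pair — any rounding remainder accumulates at the +x end.

B is a rectangular dining table. The top is 916×649×48 mm with its upper surface at z = 723 mm. It stands on four 58×58 mm square legs, each inset 54 mm from the nearest pair of top edges, running from the floor to the underside of the top. Four apron rails, 58 mm thick and 79 mm tall, run between adjacent legs with their top edges flush with the underside of the top and their outer faces flush with the legs' outer faces.

The table is on the floor beside the fence section on its −y side.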